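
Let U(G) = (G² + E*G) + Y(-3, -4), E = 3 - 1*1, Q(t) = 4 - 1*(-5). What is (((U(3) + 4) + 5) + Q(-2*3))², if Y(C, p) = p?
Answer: 841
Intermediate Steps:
Q(t) = 9 (Q(t) = 4 + 5 = 9)
E = 2 (E = 3 - 1 = 2)
U(G) = -4 + G² + 2*G (U(G) = (G² + 2*G) - 4 = -4 + G² + 2*G)
(((U(3) + 4) + 5) + Q(-2*3))² = ((((-4 + 3² + 2*3) + 4) + 5) + 9)² = ((((-4 + 9 + 6) + 4) + 5) + 9)² = (((11 + 4) + 5) + 9)² = ((15 + 5) + 9)² = (20 + 9)² = 29² = 841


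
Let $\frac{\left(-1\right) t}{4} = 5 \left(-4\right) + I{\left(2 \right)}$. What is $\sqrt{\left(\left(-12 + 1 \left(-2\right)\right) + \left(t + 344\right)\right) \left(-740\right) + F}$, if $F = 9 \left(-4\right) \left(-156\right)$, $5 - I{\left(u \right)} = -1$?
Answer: $2 i \sqrt{70006} \approx 529.17 i$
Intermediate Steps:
$I{\left(u \right)} = 6$ ($I{\left(u \right)} = 5 - -1 = 5 + 1 = 6$)
$t = 56$ ($t = - 4 \left(5 \left(-4\right) + 6\right) = - 4 \left(-20 + 6\right) = \left(-4\right) \left(-14\right) = 56$)
$F = 5616$ ($F = \left(-36\right) \left(-156\right) = 5616$)
$\sqrt{\left(\left(-12 + 1 \left(-2\right)\right) + \left(t + 344\right)\right) \left(-740\right) + F} = \sqrt{\left(\left(-12 + 1 \left(-2\right)\right) + \left(56 + 344\right)\right) \left(-740\right) + 5616} = \sqrt{\left(\left(-12 - 2\right) + 400\right) \left(-740\right) + 5616} = \sqrt{\left(-14 + 400\right) \left(-740\right) + 5616} = \sqrt{386 \left(-740\right) + 5616} = \sqrt{-285640 + 5616} = \sqrt{-280024} = 2 i \sqrt{70006}$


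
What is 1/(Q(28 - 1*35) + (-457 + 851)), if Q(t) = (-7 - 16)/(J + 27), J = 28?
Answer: 55/21647 ≈ 0.0025408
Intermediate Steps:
Q(t) = -23/55 (Q(t) = (-7 - 16)/(28 + 27) = -23/55)
1/(Q(28 - 1*35) + (-457 + 851)) = 1/(-23/55 + (-457 + 851)) = 1/(-23/55 + 394) = 1/(21647/55) = 55/21647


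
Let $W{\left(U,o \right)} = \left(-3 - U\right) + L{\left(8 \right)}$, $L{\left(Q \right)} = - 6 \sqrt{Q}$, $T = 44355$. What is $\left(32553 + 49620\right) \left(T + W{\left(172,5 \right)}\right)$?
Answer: $3630403140 - 986076 \sqrt{2} \approx 3.629 \cdot 10^{9}$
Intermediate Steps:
$W{\left(U,o \right)} = -3 - U - 12 \sqrt{2}$ ($W{\left(U,o \right)} = \left(-3 - U\right) - 6 \sqrt{8} = \left(-3 - U\right) - 6 \cdot 2 \sqrt{2} = \left(-3 - U\right) - 12 \sqrt{2} = -3 - U - 12 \sqrt{2}$)
$\left(32553 + 49620\right) \left(T + W{\left(172,5 \right)}\right) = \left(32553 + 49620\right) \left(44355 - \left(175 + 12 \sqrt{2}\right)\right) = 82173 \left(44355 - \left(175 + 12 \sqrt{2}\right)\right) = 82173 \left(44180 - 12 \sqrt{2}\right) = 3630403140 - 986076 \sqrt{2}$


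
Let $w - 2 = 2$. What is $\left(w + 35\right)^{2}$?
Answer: $1521$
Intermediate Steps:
$w = 4$ ($w = 2 + 2 = 4$)
$\left(w + 35\right)^{2} = \left(4 + 35\right)^{2} = 39^{2} = 1521$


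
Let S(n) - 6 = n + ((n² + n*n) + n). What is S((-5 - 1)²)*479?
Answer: 1278930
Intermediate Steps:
S(n) = 6 + 2*n + 2*n² (S(n) = 6 + (n + ((n² + n*n) + n)) = 6 + (n + ((n² + n²) + n)) = 6 + (n + (2*n² + n)) = 6 + (n + (n + 2*n²)) = 6 + (2*n + 2*n²) = 6 + 2*n + 2*n²)
S((-5 - 1)²)*479 = (6 + 2*(-5 - 1)² + 2*((-5 - 1)²)²)*479 = (6 + 2*(-6)² + 2*((-6)²)²)*479 = (6 + 2*36 + 2*36²)*479 = (6 + 72 + 2*1296)*479 = (6 + 72 + 2592)*479 = 2670*479 = 1278930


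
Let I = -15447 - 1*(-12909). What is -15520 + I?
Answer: -18058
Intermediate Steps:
I = -2538 (I = -15447 + 12909 = -2538)
-15520 + I = -15520 - 2538 = -18058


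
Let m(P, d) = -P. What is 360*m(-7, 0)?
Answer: 2520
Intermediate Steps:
360*m(-7, 0) = 360*(-1*(-7)) = 360*7 = 2520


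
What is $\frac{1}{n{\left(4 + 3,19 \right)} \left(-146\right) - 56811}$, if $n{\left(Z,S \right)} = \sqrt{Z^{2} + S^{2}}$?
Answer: $- \frac{56811}{3218750161} + \frac{146 \sqrt{410}}{3218750161} \approx -1.6732 \cdot 10^{-5}$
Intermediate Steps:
$n{\left(Z,S \right)} = \sqrt{S^{2} + Z^{2}}$
$\frac{1}{n{\left(4 + 3,19 \right)} \left(-146\right) - 56811} = \frac{1}{\sqrt{19^{2} + \left(4 + 3\right)^{2}} \left(-146\right) - 56811} = \frac{1}{\sqrt{361 + 7^{2}} \left(-146\right) - 56811} = \frac{1}{\sqrt{361 + 49} \left(-146\right) - 56811} = \frac{1}{\sqrt{410} \left(-146\right) - 56811} = \frac{1}{- 146 \sqrt{410} - 56811} = \frac{1}{-56811 - 146 \sqrt{410}}$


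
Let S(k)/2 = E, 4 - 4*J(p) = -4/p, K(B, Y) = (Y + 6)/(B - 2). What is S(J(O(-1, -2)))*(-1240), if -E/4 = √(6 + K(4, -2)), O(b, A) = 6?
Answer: 19840*√2 ≈ 28058.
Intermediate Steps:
K(B, Y) = (6 + Y)/(-2 + B)
J(p) = 1 + 1/p (J(p) = 1 - (-1)/p = 1 + 1/p)
E = -8*√2 (E = -4*√(6 + (6 - 2)/(-2 + 4)) = -4*√(6 + 4/2) = -4*√(6 + (½)*4) = -4*√(6 + 2) = -8*√2 ≈ -11.314)
S(k) = -16*√2 (S(k) = 2*(-8*√2) = -16*√2)
S(J(O(-1, -2)))*(-1240) = -16*√2*(-1240) = 19840*√2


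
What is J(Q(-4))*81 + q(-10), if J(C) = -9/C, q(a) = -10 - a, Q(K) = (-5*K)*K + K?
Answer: 243/28 ≈ 8.6786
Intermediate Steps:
Q(K) = K - 5*K² (Q(K) = -5*K² + K = K - 5*K²)
J(Q(-4))*81 + q(-10) = -9*(-1/(4*(1 - 5*(-4))))*81 + (-10 - 1*(-10)) = -9*(-1/(4*(1 + 20)))*81 + (-10 + 10) = -9/((-4*21))*81 + 0 = -9/(-84)*81 + 0 = -9*(-1/84)*81 + 0 = (3/28)*81 + 0 = 243/28 + 0 = 243/28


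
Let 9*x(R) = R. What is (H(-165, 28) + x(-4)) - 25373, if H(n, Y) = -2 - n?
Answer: -226894/9 ≈ -25210.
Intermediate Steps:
x(R) = R/9
(H(-165, 28) + x(-4)) - 25373 = ((-2 - 1*(-165)) + (1/9)*(-4)) - 25373 = ((-2 + 165) - 4/9) - 25373 = (163 - 4/9) - 25373 = 1463/9 - 25373 = -226894/9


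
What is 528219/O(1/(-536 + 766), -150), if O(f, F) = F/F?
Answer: 528219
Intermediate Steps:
O(f, F) = 1
528219/O(1/(-536 + 766), -150) = 528219/1 = 528219*1 = 528219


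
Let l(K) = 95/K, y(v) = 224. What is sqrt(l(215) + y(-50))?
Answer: sqrt(414993)/43 ≈ 14.981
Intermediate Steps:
sqrt(l(215) + y(-50)) = sqrt(95/215 + 224) = sqrt(95*(1/215) + 224) = sqrt(19/43 + 224) = sqrt(9651/43) = sqrt(414993)/43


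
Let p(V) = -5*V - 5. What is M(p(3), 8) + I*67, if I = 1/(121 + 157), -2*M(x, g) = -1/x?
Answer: 1201/5560 ≈ 0.21601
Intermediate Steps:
p(V) = -5 - 5*V
M(x, g) = 1/(2*x) (M(x, g) = -(-1)/(2*x) = 1/(2*x))
I = 1/278 ≈ 0.0035971
M(p(3), 8) + I*67 = 1/(2*(-5 - 5*3)) + (1/278)*67 = 1/(2*(-5 - 15)) + 67/278 = (1/2)/(-20) + 67/278 = (1/2)*(-1/20) + 67/278 = -1/40 + 67/278 = 1201/5560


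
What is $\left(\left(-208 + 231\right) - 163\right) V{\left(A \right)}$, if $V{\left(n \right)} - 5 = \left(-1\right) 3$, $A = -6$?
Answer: $-280$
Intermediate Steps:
$V{\left(n \right)} = 2$ ($V{\left(n \right)} = 5 - 3 = 2$)
$\left(\left(-208 + 231\right) - 163\right) V{\left(A \right)} = \left(\left(-208 + 231\right) - 163\right) 2 = \left(23 - 163\right) 2 = \left(-140\right) 2 = -280$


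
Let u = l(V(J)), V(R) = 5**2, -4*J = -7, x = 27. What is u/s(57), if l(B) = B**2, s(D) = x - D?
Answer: -125/6 ≈ -20.833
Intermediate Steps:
J = 7/4 (J = -1/4*(-7) = 7/4 ≈ 1.7500)
V(R) = 25
s(D) = 27 - D
u = 625 (u = 25**2 = 625)
u/s(57) = 625/(27 - 1*57) = 625/(27 - 57) = 625/(-30) = 625*(-1/30) = -125/6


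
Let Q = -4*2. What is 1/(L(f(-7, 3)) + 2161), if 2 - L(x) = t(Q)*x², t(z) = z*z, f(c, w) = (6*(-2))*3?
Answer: -1/80781 ≈ -1.2379e-5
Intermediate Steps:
Q = -8
f(c, w) = -36 (f(c, w) = -12*3 = -36)
t(z) = z²
L(x) = 2 - 64*x² (L(x) = 2 - (-8)²*x² = 2 - 64*x²)
1/(L(f(-7, 3)) + 2161) = 1/((2 - 64*(-36)²) + 2161) = 1/((2 - 64*1296) + 2161) = 1/((2 - 82944) + 2161) = 1/(-82942 + 2161) = 1/(-80781) = -1/80781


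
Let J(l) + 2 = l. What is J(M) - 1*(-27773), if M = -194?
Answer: 27577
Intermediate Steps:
J(l) = -2 + l
J(M) - 1*(-27773) = (-2 - 194) - 1*(-27773) = -196 + 27773 = 27577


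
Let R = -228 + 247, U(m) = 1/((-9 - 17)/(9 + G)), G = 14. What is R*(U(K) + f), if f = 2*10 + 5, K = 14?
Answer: 11913/26 ≈ 458.19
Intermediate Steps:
U(m) = -23/26 (U(m) = 1/((-9 - 17)/(9 + 14)) = 1/(-26/23) = -23/26)
f = 25 (f = 20 + 5 = 25)
R = 19
R*(U(K) + f) = 19*(-23/26 + 25) = 19*(627/26) = 11913/26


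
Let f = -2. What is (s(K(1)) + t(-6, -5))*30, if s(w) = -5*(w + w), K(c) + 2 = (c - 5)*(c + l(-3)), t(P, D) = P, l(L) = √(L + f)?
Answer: 1620 + 1200*I*√5 ≈ 1620.0 + 2683.3*I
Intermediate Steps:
l(L) = √(-2 + L) (l(L) = √(L - 2) = √(-2 + L))
K(c) = -2 + (-5 + c)*(c + I*√5) (K(c) = -2 + (c - 5)*(c + √(-2 - 3)) = -2 + (-5 + c)*(c + √(-5)) = -2 + (-5 + c)*(c + I*√5))
s(w) = -10*w
(s(K(1)) + t(-6, -5))*30 = (-10*(-2 + 1² - 5*1 - 5*I*√5 + I*1*√5) - 6)*30 = (-10*(-2 + 1 - 5 - 5*I*√5 + I*√5) - 6)*30 = (-10*(-6 - 4*I*√5) - 6)*30 = ((60 + 40*I*√5) - 6)*30 = (54 + 40*I*√5)*30 = 1620 + 1200*I*√5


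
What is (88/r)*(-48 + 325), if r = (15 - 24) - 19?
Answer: -6094/7 ≈ -870.57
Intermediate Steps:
r = -28 (r = -9 - 19 = -28)
(88/r)*(-48 + 325) = (88/(-28))*(-48 + 325) = (88*(-1/28))*277 = -22/7*277 = -6094/7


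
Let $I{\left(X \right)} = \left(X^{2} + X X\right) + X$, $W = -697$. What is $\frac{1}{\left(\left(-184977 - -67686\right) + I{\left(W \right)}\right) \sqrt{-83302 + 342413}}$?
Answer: $\frac{\sqrt{259111}}{221184922930} \approx 2.3014 \cdot 10^{-9}$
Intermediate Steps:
$I{\left(X \right)} = X + 2 X^{2}$ ($I{\left(X \right)} = \left(X^{2} + X^{2}\right) + X = 2 X^{2} + X = X + 2 X^{2}$)
$\frac{1}{\left(\left(-184977 - -67686\right) + I{\left(W \right)}\right) \sqrt{-83302 + 342413}} = \frac{1}{\left(\left(-184977 - -67686\right) - 697 \left(1 + 2 \left(-697\right)\right)\right) \sqrt{-83302 + 342413}} = \frac{1}{\left(\left(-184977 + 67686\right) - 697 \left(1 - 1394\right)\right) \sqrt{259111}} = \frac{\frac{1}{259111} \sqrt{259111}}{-117291 - -970921} = \frac{\frac{1}{259111} \sqrt{259111}}{-117291 + 970921} = \frac{\frac{1}{259111} \sqrt{259111}}{853630} = \frac{\sqrt{259111}}{221184922930}$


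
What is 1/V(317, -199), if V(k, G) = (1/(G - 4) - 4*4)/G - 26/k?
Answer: -12805849/20389 ≈ -628.08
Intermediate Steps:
V(k, G) = -26/k + (-16 + 1/(-4 + G))/G (V(k, G) = (1/(-4 + G) - 16)/G - 26/k = (-16 + 1/(-4 + G))/G - 26/k = -26/k + (-16 + 1/(-4 + G))/G)
1/V(317, -199) = 1/((-26*(-199)² + 65*317 + 104*(-199) - 16*(-199)*317)/(-199*317*(-4 - 199))) = 1/(-1/199*1/317*(-26*39601 + 20605 - 20696 + 1009328)/(-203)) = 1/(-1/199*1/317*(-1/203)*(-1029626 + 20605 - 20696 + 1009328)) = 1/(-1/199*1/317*(-1/203)*(-20389)) = 1/(-20389/12805849) = -12805849/20389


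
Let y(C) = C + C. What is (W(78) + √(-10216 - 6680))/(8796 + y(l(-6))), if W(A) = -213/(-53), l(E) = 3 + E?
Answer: 71/155290 + 8*I*√66/4395 ≈ 0.00045721 + 0.014788*I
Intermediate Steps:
y(C) = 2*C
W(A) = 213/53 (W(A) = -213*(-1/53) = 213/53)
(W(78) + √(-10216 - 6680))/(8796 + y(l(-6))) = (213/53 + √(-10216 - 6680))/(8796 + 2*(3 - 6)) = (213/53 + √(-16896))/(8796 + 2*(-3)) = (213/53 + 16*I*√66)/(8796 - 6) = (213/53 + 16*I*√66)/8790 = (213/53 + 16*I*√66)*(1/8790) = 71/155290 + 8*I*√66/4395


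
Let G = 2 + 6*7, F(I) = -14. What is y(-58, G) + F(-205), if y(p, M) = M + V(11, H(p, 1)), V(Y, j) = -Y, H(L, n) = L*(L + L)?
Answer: 19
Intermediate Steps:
G = 44 (G = 2 + 42 = 44)
H(L, n) = 2*L² (H(L, n) = L*(2*L) = 2*L²)
y(p, M) = -11 + M (y(p, M) = M - 1*11 = M - 11 = -11 + M)
y(-58, G) + F(-205) = (-11 + 44) - 14 = 33 - 14 = 19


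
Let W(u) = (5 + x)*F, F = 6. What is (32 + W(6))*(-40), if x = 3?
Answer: -3200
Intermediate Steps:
W(u) = 48 (W(u) = (5 + 3)*6 = 8*6 = 48)
(32 + W(6))*(-40) = (32 + 48)*(-40) = 80*(-40) = -3200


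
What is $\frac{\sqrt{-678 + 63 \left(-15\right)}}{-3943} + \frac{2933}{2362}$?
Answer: $\frac{2933}{2362} - \frac{i \sqrt{1623}}{3943} \approx 1.2417 - 0.010217 i$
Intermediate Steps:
$\frac{\sqrt{-678 + 63 \left(-15\right)}}{-3943} + \frac{2933}{2362} = \sqrt{-678 - 945} \left(- \frac{1}{3943}\right) + 2933 \cdot \frac{1}{2362} = \sqrt{-1623} \left(- \frac{1}{3943}\right) + \frac{2933}{2362} = i \sqrt{1623} \left(- \frac{1}{3943}\right) + \frac{2933}{2362} = - \frac{i \sqrt{1623}}{3943} + \frac{2933}{2362} = \frac{2933}{2362} - \frac{i \sqrt{1623}}{3943}$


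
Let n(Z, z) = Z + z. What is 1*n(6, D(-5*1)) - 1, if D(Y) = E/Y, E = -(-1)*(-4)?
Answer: 29/5 ≈ 5.8000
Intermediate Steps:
E = -4 (E = -1*4 = -4)
D(Y) = -4/Y
1*n(6, D(-5*1)) - 1 = 1*(6 - 4/((-5*1))) - 1 = 1*(6 - 4/(-5)) - 1 = 1*(6 - 4*(-⅕)) - 1 = 1*(6 + ⅘) - 1 = 1*(34/5) - 1 = 34/5 - 1 = 29/5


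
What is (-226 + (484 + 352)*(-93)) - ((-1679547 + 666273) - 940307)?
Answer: 1875607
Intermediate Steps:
(-226 + (484 + 352)*(-93)) - ((-1679547 + 666273) - 940307) = (-226 + 836*(-93)) - (-1013274 - 940307) = (-226 - 77748) - 1*(-1953581) = -77974 + 1953581 = 1875607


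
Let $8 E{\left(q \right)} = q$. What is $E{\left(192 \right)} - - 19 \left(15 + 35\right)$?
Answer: $974$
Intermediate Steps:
$E{\left(q \right)} = \frac{q}{8}$
$E{\left(192 \right)} - - 19 \left(15 + 35\right) = \frac{1}{8} \cdot 192 - - 19 \left(15 + 35\right) = 24 - \left(-19\right) 50 = 24 - -950 = 24 + 950 = 974$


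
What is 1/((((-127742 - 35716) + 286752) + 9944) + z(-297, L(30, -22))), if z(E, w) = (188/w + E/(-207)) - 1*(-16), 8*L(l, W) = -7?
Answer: 161/21419533 ≈ 7.5165e-6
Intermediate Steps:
L(l, W) = -7/8 (L(l, W) = (⅛)*(-7) = -7/8)
z(E, w) = 16 + 188/w - E/207 (z(E, w) = (188/w + E*(-1/207)) + 16 = (188/w - E/207) + 16 = 16 + 188/w - E/207)
1/((((-127742 - 35716) + 286752) + 9944) + z(-297, L(30, -22))) = 1/((((-127742 - 35716) + 286752) + 9944) + (16 + 188/(-7/8) - 1/207*(-297))) = 1/(((-163458 + 286752) + 9944) + (16 + 188*(-8/7) + 33/23)) = 1/((123294 + 9944) + (16 - 1504/7 + 33/23)) = 1/(133238 - 31785/161) = 1/(21419533/161) = 161/21419533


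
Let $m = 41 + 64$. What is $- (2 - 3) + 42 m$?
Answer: $4411$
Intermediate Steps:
$m = 105$
$- (2 - 3) + 42 m = - (2 - 3) + 42 \cdot 105 = \left(-1\right) \left(-1\right) + 4410 = 1 + 4410 = 4411$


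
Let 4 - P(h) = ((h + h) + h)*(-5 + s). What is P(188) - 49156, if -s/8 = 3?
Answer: -32796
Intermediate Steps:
s = -24 (s = -8*3 = -24)
P(h) = 4 + 87*h (P(h) = 4 - ((h + h) + h)*(-5 - 24) = 4 - (2*h + h)*(-29) = 4 - 3*h*(-29) = 4 - (-87)*h = 4 + 87*h)
P(188) - 49156 = (4 + 87*188) - 49156 = (4 + 16356) - 49156 = 16360 - 49156 = -32796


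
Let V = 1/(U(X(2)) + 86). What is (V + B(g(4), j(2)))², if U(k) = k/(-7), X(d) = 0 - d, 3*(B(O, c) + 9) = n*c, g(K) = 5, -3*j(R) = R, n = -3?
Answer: 227376241/3283344 ≈ 69.251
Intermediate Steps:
j(R) = -R/3
B(O, c) = -9 - c (B(O, c) = -9 + (-3*c)/3 = -9 - c)
X(d) = -d
U(k) = -k/7 (U(k) = k*(-⅐) = -k/7)
V = 7/604 (V = 1/(-(-1)*2/7 + 86) = 1/(-⅐*(-2) + 86) = 1/(2/7 + 86) = 1/(604/7) = 7/604 ≈ 0.011589)
(V + B(g(4), j(2)))² = (7/604 + (-9 - (-1)*2/3))² = (7/604 + (-9 - 1*(-⅔)))² = (7/604 + (-9 + ⅔))² = (7/604 - 25/3)² = (-15079/1812)² = 227376241/3283344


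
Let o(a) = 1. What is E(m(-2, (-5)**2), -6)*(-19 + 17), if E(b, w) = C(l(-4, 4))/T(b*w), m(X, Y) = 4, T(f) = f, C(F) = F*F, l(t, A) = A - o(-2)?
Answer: 3/4 ≈ 0.75000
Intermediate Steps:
l(t, A) = -1 + A (l(t, A) = A - 1*1 = A - 1 = -1 + A)
C(F) = F**2
E(b, w) = 9/(b*w) (E(b, w) = (-1 + 4)**2/((b*w)) = 3**2*(1/(b*w)) = 9*(1/(b*w)) = 9/(b*w))
E(m(-2, (-5)**2), -6)*(-19 + 17) = (9/(4*(-6)))*(-19 + 17) = (9*(1/4)*(-1/6))*(-2) = -3/8*(-2) = 3/4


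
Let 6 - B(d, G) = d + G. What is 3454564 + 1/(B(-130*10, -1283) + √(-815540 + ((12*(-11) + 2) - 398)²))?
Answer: 25009927538417/7239677 - 22*I*√1109/7239677 ≈ 3.4546e+6 - 0.0001012*I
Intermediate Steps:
B(d, G) = 6 - G - d (B(d, G) = 6 - (d + G) = 6 - (G + d) = 6 + (-G - d) = 6 - G - d)
3454564 + 1/(B(-130*10, -1283) + √(-815540 + ((12*(-11) + 2) - 398)²)) = 3454564 + 1/((6 - 1*(-1283) - (-130)*10) + √(-815540 + ((12*(-11) + 2) - 398)²)) = 3454564 + 1/((6 + 1283 - 1*(-1300)) + √(-815540 + ((-132 + 2) - 398)²)) = 3454564 + 1/((6 + 1283 + 1300) + √(-815540 + (-130 - 398)²)) = 3454564 + 1/(2589 + √(-815540 + (-528)²)) = 3454564 + 1/(2589 + √(-815540 + 278784)) = 3454564 + 1/(2589 + √(-536756)) = 3454564 + 1/(2589 + 22*I*√1109)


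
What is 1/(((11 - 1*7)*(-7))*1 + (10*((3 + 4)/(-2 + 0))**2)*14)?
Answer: 1/1687 ≈ 0.00059277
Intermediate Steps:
1/(((11 - 1*7)*(-7))*1 + (10*((3 + 4)/(-2 + 0))**2)*14) = 1/(((11 - 7)*(-7))*1 + (10*(7/(-2))**2)*14) = 1/((4*(-7))*1 + (10*(7*(-1/2))**2)*14) = 1/(-28*1 + (10*(-7/2)**2)*14) = 1/(-28 + (10*(49/4))*14) = 1/(-28 + (245/2)*14) = 1/(-28 + 1715) = 1/1687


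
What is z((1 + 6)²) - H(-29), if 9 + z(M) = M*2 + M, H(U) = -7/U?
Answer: 3995/29 ≈ 137.76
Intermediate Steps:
z(M) = -9 + 3*M (z(M) = -9 + (M*2 + M) = -9 + (2*M + M) = -9 + 3*M)
z((1 + 6)²) - H(-29) = (-9 + 3*(1 + 6)²) - (-7)/(-29) = (-9 + 3*7²) - (-7)*(-1)/29 = (-9 + 3*49) - 1*7/29 = (-9 + 147) - 7/29 = 138 - 7/29 = 3995/29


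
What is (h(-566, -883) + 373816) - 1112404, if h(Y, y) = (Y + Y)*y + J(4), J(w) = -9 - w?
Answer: 260955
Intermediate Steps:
h(Y, y) = -13 + 2*Y*y (h(Y, y) = (Y + Y)*y + (-9 - 1*4) = (2*Y)*y + (-9 - 4) = 2*Y*y - 13 = -13 + 2*Y*y)
(h(-566, -883) + 373816) - 1112404 = ((-13 + 2*(-566)*(-883)) + 373816) - 1112404 = ((-13 + 999556) + 373816) - 1112404 = (999543 + 373816) - 1112404 = 1373359 - 1112404 = 260955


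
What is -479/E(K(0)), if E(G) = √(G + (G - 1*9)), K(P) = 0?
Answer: 479*I/3 ≈ 159.67*I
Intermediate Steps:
E(G) = √(-9 + 2*G) (E(G) = √(G + (G - 9)) = √(G + (-9 + G)) = √(-9 + 2*G))
-479/E(K(0)) = -479/√(-9 + 2*0) = -479/√(-9 + 0) = -479*(-I/3) = -(-479)*I/3 = 479*I/3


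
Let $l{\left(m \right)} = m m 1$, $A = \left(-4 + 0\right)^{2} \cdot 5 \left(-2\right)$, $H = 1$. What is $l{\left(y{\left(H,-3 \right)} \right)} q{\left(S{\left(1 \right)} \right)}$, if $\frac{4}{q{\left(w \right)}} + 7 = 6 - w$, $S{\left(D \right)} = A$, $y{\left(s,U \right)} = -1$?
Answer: $\frac{4}{159} \approx 0.025157$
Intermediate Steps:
$A = -160$ ($A = \left(-4\right)^{2} \cdot 5 \left(-2\right) = 16 \cdot 5 \left(-2\right) = 80 \left(-2\right) = -160$)
$l{\left(m \right)} = m^{2}$ ($l{\left(m \right)} = m^{2} \cdot 1 = m^{2}$)
$S{\left(D \right)} = -160$
$q{\left(w \right)} = \frac{4}{-1 - w}$ ($q{\left(w \right)} = \frac{4}{-7 - \left(-6 + w\right)} = \frac{4}{-1 - w}$)
$l{\left(y{\left(H,-3 \right)} \right)} q{\left(S{\left(1 \right)} \right)} = \left(-1\right)^{2} \left(- \frac{4}{1 - 160}\right) = 1 \left(- \frac{4}{-159}\right) = 1 \left(\left(-4\right) \left(- \frac{1}{159}\right)\right) = 1 \cdot \frac{4}{159} = \frac{4}{159}$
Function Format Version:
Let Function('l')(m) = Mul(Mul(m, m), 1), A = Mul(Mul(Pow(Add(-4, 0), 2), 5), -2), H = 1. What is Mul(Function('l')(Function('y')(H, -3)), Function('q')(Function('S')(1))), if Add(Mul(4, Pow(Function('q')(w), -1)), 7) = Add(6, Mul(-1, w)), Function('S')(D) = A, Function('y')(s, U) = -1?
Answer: Rational(4, 159) ≈ 0.025157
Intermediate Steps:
A = -160 (A = Mul(Mul(Pow(-4, 2), 5), -2) = Mul(Mul(16, 5), -2) = Mul(80, -2) = -160)
Function('l')(m) = Pow(m, 2) (Function('l')(m) = Mul(Pow(m, 2), 1) = Pow(m, 2))
Function('S')(D) = -160
Function('q')(w) = Mul(4, Pow(Add(-1, Mul(-1, w)), -1)) (Function('q')(w) = Mul(4, Pow(Add(-7, Add(6, Mul(-1, w))), -1)) = Mul(4, Pow(Add(-1, Mul(-1, w)), -1)))
Mul(Function('l')(Function('y')(H, -3)), Function('q')(Function('S')(1))) = Mul(Pow(-1, 2), Mul(-4, Pow(Add(1, -160), -1))) = Mul(1, Mul(-4, Pow(-159, -1))) = Mul(1, Mul(-4, Rational(-1, 159))) = Mul(1, Rational(4, 159)) = Rational(4, 159)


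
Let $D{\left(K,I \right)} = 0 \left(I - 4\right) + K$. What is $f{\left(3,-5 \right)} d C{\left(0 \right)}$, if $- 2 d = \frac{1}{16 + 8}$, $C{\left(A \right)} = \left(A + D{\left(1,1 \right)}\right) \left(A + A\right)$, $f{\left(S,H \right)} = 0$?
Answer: $0$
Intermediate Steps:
$D{\left(K,I \right)} = K$ ($D{\left(K,I \right)} = 0 \left(-4 + I\right) + K = 0 + K = K$)
$C{\left(A \right)} = 2 A \left(1 + A\right)$ ($C{\left(A \right)} = \left(A + 1\right) \left(A + A\right) = \left(1 + A\right) 2 A = 2 A \left(1 + A\right)$)
$d = - \frac{1}{48}$ ($d = - \frac{1}{2 \left(16 + 8\right)} = - \frac{1}{2 \cdot 24} = \left(- \frac{1}{2}\right) \frac{1}{24} = - \frac{1}{48} \approx -0.020833$)
$f{\left(3,-5 \right)} d C{\left(0 \right)} = 0 \left(- \frac{1}{48}\right) 2 \cdot 0 \left(1 + 0\right) = 0 \cdot 2 \cdot 0 \cdot 1 = 0 \cdot 0 = 0$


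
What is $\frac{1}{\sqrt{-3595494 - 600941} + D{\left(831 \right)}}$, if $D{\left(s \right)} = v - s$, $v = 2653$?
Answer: $\frac{1822}{7516119} - \frac{i \sqrt{4196435}}{7516119} \approx 0.00024241 - 0.00027255 i$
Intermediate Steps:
$D{\left(s \right)} = 2653 - s$
$\frac{1}{\sqrt{-3595494 - 600941} + D{\left(831 \right)}} = \frac{1}{\sqrt{-3595494 - 600941} + \left(2653 - 831\right)} = \frac{1}{\sqrt{-4196435} + \left(2653 - 831\right)} = \frac{1}{i \sqrt{4196435} + 1822} = \frac{1}{1822 + i \sqrt{4196435}}$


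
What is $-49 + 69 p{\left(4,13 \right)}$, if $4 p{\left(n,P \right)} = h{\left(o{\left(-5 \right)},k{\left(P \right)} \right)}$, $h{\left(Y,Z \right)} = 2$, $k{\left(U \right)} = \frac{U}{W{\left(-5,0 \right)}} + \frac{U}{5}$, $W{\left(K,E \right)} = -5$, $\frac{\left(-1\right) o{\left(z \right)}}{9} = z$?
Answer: $- \frac{29}{2} \approx -14.5$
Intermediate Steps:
$o{\left(z \right)} = - 9 z$
$k{\left(U \right)} = 0$ ($k{\left(U \right)} = \frac{U}{-5} + \frac{U}{5} = U \left(- \frac{1}{5}\right) + U \frac{1}{5} = - \frac{U}{5} + \frac{U}{5} = 0$)
$p{\left(n,P \right)} = \frac{1}{2}$ ($p{\left(n,P \right)} = \frac{1}{4} \cdot 2 = \frac{1}{2}$)
$-49 + 69 p{\left(4,13 \right)} = -49 + 69 \cdot \frac{1}{2} = -49 + \frac{69}{2} = - \frac{29}{2}$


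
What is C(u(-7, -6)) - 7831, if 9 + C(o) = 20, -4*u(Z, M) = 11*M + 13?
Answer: -7820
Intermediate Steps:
u(Z, M) = -13/4 - 11*M/4 (u(Z, M) = -(11*M + 13)/4 = -(13 + 11*M)/4 = -13/4 - 11*M/4)
C(o) = 11 (C(o) = -9 + 20 = 11)
C(u(-7, -6)) - 7831 = 11 - 7831 = -7820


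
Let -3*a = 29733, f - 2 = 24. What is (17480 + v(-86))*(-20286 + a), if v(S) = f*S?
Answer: -460323068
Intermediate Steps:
f = 26 (f = 2 + 24 = 26)
a = -9911 (a = -⅓*29733 = -9911)
v(S) = 26*S
(17480 + v(-86))*(-20286 + a) = (17480 + 26*(-86))*(-20286 - 9911) = (17480 - 2236)*(-30197) = 15244*(-30197) = -460323068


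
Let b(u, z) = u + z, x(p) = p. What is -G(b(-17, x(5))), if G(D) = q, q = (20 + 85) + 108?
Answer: -213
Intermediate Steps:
q = 213 (q = 105 + 108 = 213)
G(D) = 213
-G(b(-17, x(5))) = -1*213 = -213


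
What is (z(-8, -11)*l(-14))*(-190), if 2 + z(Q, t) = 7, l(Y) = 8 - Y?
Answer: -20900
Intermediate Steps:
z(Q, t) = 5 (z(Q, t) = -2 + 7 = 5)
(z(-8, -11)*l(-14))*(-190) = (5*(8 - 1*(-14)))*(-190) = (5*(8 + 14))*(-190) = (5*22)*(-190) = 110*(-190) = -20900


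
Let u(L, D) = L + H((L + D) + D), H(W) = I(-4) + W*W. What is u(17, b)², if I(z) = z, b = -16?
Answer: 56644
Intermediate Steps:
H(W) = -4 + W² (H(W) = -4 + W*W = -4 + W²)
u(L, D) = -4 + L + (L + 2*D)² (u(L, D) = L + (-4 + ((L + D) + D)²) = L + (-4 + ((D + L) + D)²) = L + (-4 + (L + 2*D)²) = -4 + L + (L + 2*D)²)
u(17, b)² = (-4 + 17 + (17 + 2*(-16))²)² = (-4 + 17 + (17 - 32)²)² = (-4 + 17 + (-15)²)² = (-4 + 17 + 225)² = 238² = 56644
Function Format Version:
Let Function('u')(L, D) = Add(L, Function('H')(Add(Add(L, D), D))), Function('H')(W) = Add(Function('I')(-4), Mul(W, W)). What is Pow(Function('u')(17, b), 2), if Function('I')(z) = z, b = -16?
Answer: 56644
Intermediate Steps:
Function('H')(W) = Add(-4, Pow(W, 2)) (Function('H')(W) = Add(-4, Mul(W, W)) = Add(-4, Pow(W, 2)))
Function('u')(L, D) = Add(-4, L, Pow(Add(L, Mul(2, D)), 2)) (Function('u')(L, D) = Add(L, Add(-4, Pow(Add(Add(L, D), D), 2))) = Add(L, Add(-4, Pow(Add(Add(D, L), D), 2))) = Add(L, Add(-4, Pow(Add(L, Mul(2, D)), 2))) = Add(-4, L, Pow(Add(L, Mul(2, D)), 2)))
Pow(Function('u')(17, b), 2) = Pow(Add(-4, 17, Pow(Add(17, Mul(2, -16)), 2)), 2) = Pow(Add(-4, 17, Pow(Add(17, -32), 2)), 2) = Pow(Add(-4, 17, Pow(-15, 2)), 2) = Pow(Add(-4, 17, 225), 2) = Pow(238, 2) = 56644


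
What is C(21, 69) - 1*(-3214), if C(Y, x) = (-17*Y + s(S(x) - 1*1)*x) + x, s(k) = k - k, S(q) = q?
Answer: 2926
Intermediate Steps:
s(k) = 0
C(Y, x) = x - 17*Y (C(Y, x) = (-17*Y + 0*x) + x = (-17*Y + 0) + x = -17*Y + x = x - 17*Y)
C(21, 69) - 1*(-3214) = (69 - 17*21) - 1*(-3214) = (69 - 357) + 3214 = -288 + 3214 = 2926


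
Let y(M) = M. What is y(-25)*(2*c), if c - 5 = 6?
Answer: -550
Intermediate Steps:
c = 11 (c = 5 + 6 = 11)
y(-25)*(2*c) = -50*11 = -25*22 = -550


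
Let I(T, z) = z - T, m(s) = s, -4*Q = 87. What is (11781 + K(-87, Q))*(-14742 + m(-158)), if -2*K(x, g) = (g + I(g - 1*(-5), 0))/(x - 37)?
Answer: -10883269175/62 ≈ -1.7554e+8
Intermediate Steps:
Q = -87/4 (Q = -¼*87 = -87/4 ≈ -21.750)
K(x, g) = 5/(2*(-37 + x)) (K(x, g) = -(g + (0 - (g - 1*(-5))))/(2*(x - 37)) = -(g + (0 - (g + 5)))/(2*(-37 + x)) = -(g + (0 - (5 + g)))/(2*(-37 + x)) = -(g + (0 + (-5 - g)))/(2*(-37 + x)) = -(g + (-5 - g))/(2*(-37 + x)) = -(-5)/(2*(-37 + x)) = 5/(2*(-37 + x)))
(11781 + K(-87, Q))*(-14742 + m(-158)) = (11781 + 5/(2*(-37 - 87)))*(-14742 - 158) = (11781 + (5/2)/(-124))*(-14900) = (11781 + (5/2)*(-1/124))*(-14900) = (11781 - 5/248)*(-14900) = (2921683/248)*(-14900) = -10883269175/62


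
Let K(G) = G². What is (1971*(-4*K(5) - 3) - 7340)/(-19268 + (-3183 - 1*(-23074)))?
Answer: -210353/623 ≈ -337.65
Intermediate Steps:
(1971*(-4*K(5) - 3) - 7340)/(-19268 + (-3183 - 1*(-23074))) = (1971*(-4*5² - 3) - 7340)/(-19268 + (-3183 - 1*(-23074))) = (1971*(-4*25 - 3) - 7340)/(-19268 + (-3183 + 23074)) = (1971*(-100 - 3) - 7340)/(-19268 + 19891) = (1971*(-103) - 7340)/623 = (-203013 - 7340)*(1/623) = -210353*1/623 = -210353/623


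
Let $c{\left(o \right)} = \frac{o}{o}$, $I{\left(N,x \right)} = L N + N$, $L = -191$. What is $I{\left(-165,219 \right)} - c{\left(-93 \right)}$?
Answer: $31349$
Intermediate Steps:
$I{\left(N,x \right)} = - 190 N$ ($I{\left(N,x \right)} = - 191 N + N = - 190 N$)
$c{\left(o \right)} = 1$
$I{\left(-165,219 \right)} - c{\left(-93 \right)} = \left(-190\right) \left(-165\right) - 1 = 31350 - 1 = 31349$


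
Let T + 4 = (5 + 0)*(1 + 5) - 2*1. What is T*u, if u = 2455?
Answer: 58920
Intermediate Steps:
T = 24 (T = -4 + ((5 + 0)*(1 + 5) - 2*1) = -4 + (5*6 - 2) = -4 + (30 - 2) = -4 + 28 = 24)
T*u = 24*2455 = 58920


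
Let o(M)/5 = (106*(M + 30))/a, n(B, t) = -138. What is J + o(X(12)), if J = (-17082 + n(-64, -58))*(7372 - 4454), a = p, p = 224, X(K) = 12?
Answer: -401982885/8 ≈ -5.0248e+7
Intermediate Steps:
a = 224
J = -50247960 (J = (-17082 - 138)*(7372 - 4454) = -17220*2918 = -50247960)
o(M) = 3975/56 + 265*M/112 (o(M) = 5*((106*(M + 30))/224) = 5*((106*(30 + M))*(1/224)) = 5*((3180 + 106*M)*(1/224)) = 5*(795/56 + 53*M/112) = 3975/56 + 265*M/112)
J + o(X(12)) = -50247960 + (3975/56 + (265/112)*12) = -50247960 + (3975/56 + 795/28) = -50247960 + 795/8 = -401982885/8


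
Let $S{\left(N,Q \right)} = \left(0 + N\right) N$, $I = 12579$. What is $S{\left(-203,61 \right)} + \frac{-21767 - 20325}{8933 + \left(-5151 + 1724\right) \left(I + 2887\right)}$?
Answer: $\frac{2183790598333}{52993049} \approx 41209.0$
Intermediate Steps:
$S{\left(N,Q \right)} = N^{2}$ ($S{\left(N,Q \right)} = N N = N^{2}$)
$S{\left(-203,61 \right)} + \frac{-21767 - 20325}{8933 + \left(-5151 + 1724\right) \left(I + 2887\right)} = \left(-203\right)^{2} + \frac{-21767 - 20325}{8933 + \left(-5151 + 1724\right) \left(12579 + 2887\right)} = 41209 - \frac{42092}{8933 - 53001982} = 41209 - \frac{42092}{-52993049} = 41209 - - \frac{42092}{52993049} = 41209 + \frac{42092}{52993049} = \frac{2183790598333}{52993049}$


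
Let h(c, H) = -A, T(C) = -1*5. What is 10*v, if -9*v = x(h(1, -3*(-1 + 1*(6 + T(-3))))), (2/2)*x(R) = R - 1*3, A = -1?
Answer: 20/9 ≈ 2.2222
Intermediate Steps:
T(C) = -5
h(c, H) = 1 (h(c, H) = -1*(-1) = 1)
x(R) = -3 + R (x(R) = R - 1*3 = R - 3 = -3 + R)
v = 2/9 (v = -(-3 + 1)/9 = -1/9*(-2) = 2/9 ≈ 0.22222)
10*v = 10*(2/9) = 20/9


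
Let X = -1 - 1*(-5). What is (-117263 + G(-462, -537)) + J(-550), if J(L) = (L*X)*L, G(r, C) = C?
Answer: 1092200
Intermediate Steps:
X = 4 (X = -1 + 5 = 4)
J(L) = 4*L² (J(L) = (L*4)*L = (4*L)*L = 4*L²)
(-117263 + G(-462, -537)) + J(-550) = (-117263 - 537) + 4*(-550)² = -117800 + 4*302500 = -117800 + 1210000 = 1092200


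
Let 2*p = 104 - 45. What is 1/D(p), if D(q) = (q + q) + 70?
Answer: 1/129 ≈ 0.0077519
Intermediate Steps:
p = 59/2 (p = (104 - 45)/2 = (½)*59 = 59/2 ≈ 29.500)
D(q) = 70 + 2*q (D(q) = 2*q + 70 = 70 + 2*q)
1/D(p) = 1/(70 + 2*(59/2)) = 1/(70 + 59) = 1/129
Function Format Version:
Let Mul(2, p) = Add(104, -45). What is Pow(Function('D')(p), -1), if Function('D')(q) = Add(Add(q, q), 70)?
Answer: Rational(1, 129) ≈ 0.0077519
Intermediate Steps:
p = Rational(59, 2) (p = Mul(Rational(1, 2), Add(104, -45)) = Mul(Rational(1, 2), 59) = Rational(59, 2) ≈ 29.500)
Function('D')(q) = Add(70, Mul(2, q)) (Function('D')(q) = Add(Mul(2, q), 70) = Add(70, Mul(2, q)))
Pow(Function('D')(p), -1) = Pow(Add(70, Mul(2, Rational(59, 2))), -1) = Pow(Add(70, 59), -1) = Pow(129, -1) = Rational(1, 129)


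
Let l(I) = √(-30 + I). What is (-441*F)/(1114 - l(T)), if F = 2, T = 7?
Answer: -109172/137891 - 98*I*√23/137891 ≈ -0.79173 - 0.0034084*I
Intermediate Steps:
(-441*F)/(1114 - l(T)) = (-441*2)/(1114 - √(-30 + 7)) = -882/(1114 - √(-23)) = -882/(1114 - I*√23)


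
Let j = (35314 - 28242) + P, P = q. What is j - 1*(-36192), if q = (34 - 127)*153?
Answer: 29035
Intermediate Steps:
q = -14229 (q = -93*153 = -14229)
P = -14229
j = -7157 (j = (35314 - 28242) - 14229 = 7072 - 14229 = -7157)
j - 1*(-36192) = -7157 - 1*(-36192) = -7157 + 36192 = 29035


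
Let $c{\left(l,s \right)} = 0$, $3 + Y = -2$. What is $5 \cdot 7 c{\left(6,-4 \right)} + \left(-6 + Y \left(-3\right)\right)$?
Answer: $9$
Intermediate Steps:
$Y = -5$ ($Y = -3 - 2 = -5$)
$5 \cdot 7 c{\left(6,-4 \right)} + \left(-6 + Y \left(-3\right)\right) = 5 \cdot 7 \cdot 0 - -9 = 35 \cdot 0 + \left(-6 + 15\right) = 0 + 9 = 9$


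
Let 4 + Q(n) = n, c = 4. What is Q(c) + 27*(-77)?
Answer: -2079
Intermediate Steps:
Q(n) = -4 + n
Q(c) + 27*(-77) = (-4 + 4) + 27*(-77) = 0 - 2079 = -2079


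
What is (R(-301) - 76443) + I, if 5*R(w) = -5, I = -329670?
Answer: -406114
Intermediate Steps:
R(w) = -1 (R(w) = (⅕)*(-5) = -1)
(R(-301) - 76443) + I = (-1 - 76443) - 329670 = -76444 - 329670 = -406114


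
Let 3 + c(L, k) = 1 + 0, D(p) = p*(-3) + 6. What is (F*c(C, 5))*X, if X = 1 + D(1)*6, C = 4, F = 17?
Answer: -646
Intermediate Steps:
D(p) = 6 - 3*p (D(p) = -3*p + 6 = 6 - 3*p)
c(L, k) = -2 (c(L, k) = -3 + (1 + 0) = -3 + 1 = -2)
X = 19 (X = 1 + (6 - 3*1)*6 = 1 + (6 - 3)*6 = 1 + 3*6 = 1 + 18 = 19)
(F*c(C, 5))*X = (17*(-2))*19 = -34*19 = -646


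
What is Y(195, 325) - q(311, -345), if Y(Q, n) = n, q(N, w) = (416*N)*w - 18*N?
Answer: 44640643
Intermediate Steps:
q(N, w) = -18*N + 416*N*w (q(N, w) = 416*N*w - 18*N = -18*N + 416*N*w)
Y(195, 325) - q(311, -345) = 325 - 2*311*(-9 + 208*(-345)) = 325 - 2*311*(-9 - 71760) = 325 - 2*311*(-71769) = 325 - 1*(-44640318) = 325 + 44640318 = 44640643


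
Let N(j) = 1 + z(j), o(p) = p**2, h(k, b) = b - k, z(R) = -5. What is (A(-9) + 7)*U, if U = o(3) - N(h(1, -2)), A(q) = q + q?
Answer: -143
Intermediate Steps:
A(q) = 2*q
N(j) = -4 (N(j) = 1 - 5 = -4)
U = 13 (U = 3**2 - 1*(-4) = 9 + 4 = 13)
(A(-9) + 7)*U = (2*(-9) + 7)*13 = (-18 + 7)*13 = -11*13 = -143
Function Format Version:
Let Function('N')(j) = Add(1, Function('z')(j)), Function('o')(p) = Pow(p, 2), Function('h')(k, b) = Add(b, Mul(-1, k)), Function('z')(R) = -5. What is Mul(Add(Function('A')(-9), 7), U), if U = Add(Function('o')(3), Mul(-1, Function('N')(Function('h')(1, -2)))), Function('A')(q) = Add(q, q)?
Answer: -143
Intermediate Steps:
Function('A')(q) = Mul(2, q)
Function('N')(j) = -4 (Function('N')(j) = Add(1, -5) = -4)
U = 13 (U = Add(Pow(3, 2), Mul(-1, -4)) = Add(9, 4) = 13)
Mul(Add(Function('A')(-9), 7), U) = Mul(Add(Mul(2, -9), 7), 13) = Mul(Add(-18, 7), 13) = Mul(-11, 13) = -143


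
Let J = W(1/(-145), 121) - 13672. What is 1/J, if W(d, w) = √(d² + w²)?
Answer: -143726900/1964880263287 - 145*√307827026/3929760526574 ≈ -7.3795e-5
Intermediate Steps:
J = -13672 + √307827026/145 (J = √((1/(-145))² + 121²) - 13672 = √((-1/145)² + 14641) - 13672 = √(1/21025 + 14641) - 13672 = √(307827026/21025) - 13672 = √307827026/145 - 13672 = -13672 + √307827026/145 ≈ -13551.)
1/J = 1/(-13672 + √307827026/145)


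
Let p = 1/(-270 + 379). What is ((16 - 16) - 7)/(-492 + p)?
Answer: 109/7661 ≈ 0.014228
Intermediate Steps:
p = 1/109 ≈ 0.0091743
((16 - 16) - 7)/(-492 + p) = ((16 - 16) - 7)/(-492 + 1/109) = (0 - 7)/(-53627/109) = -7*(-109/53627) = 109/7661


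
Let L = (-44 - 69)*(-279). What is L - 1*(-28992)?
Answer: 60519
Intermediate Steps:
L = 31527 (L = -113*(-279) = 31527)
L - 1*(-28992) = 31527 - 1*(-28992) = 31527 + 28992 = 60519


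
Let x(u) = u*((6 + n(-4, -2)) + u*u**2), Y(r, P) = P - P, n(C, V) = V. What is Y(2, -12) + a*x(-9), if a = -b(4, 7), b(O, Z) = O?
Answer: -26100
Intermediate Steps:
Y(r, P) = 0
x(u) = u*(4 + u**3) (x(u) = u*((6 - 2) + u*u**2) = u*(4 + u**3))
a = -4 (a = -1*4 = -4)
Y(2, -12) + a*x(-9) = 0 - (-36)*(4 + (-9)**3) = 0 - (-36)*(4 - 729) = 0 - (-36)*(-725) = 0 - 4*6525 = 0 - 26100 = -26100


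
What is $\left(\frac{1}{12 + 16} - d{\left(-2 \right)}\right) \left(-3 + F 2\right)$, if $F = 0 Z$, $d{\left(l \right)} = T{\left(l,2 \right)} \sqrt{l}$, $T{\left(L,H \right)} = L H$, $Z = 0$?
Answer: $- \frac{3}{28} - 12 i \sqrt{2} \approx -0.10714 - 16.971 i$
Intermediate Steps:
$T{\left(L,H \right)} = H L$
$d{\left(l \right)} = 2 l^{\frac{3}{2}}$ ($d{\left(l \right)} = 2 l \sqrt{l} = 2 l^{\frac{3}{2}}$)
$F = 0$ ($F = 0 \cdot 0 = 0$)
$\left(\frac{1}{12 + 16} - d{\left(-2 \right)}\right) \left(-3 + F 2\right) = \left(\frac{1}{12 + 16} - 2 \left(-2\right)^{\frac{3}{2}}\right) \left(-3 + 0 \cdot 2\right) = \left(\frac{1}{28} - 2 \left(- 2 i \sqrt{2}\right)\right) \left(-3 + 0\right) = \left(\frac{1}{28} - - 4 i \sqrt{2}\right) \left(-3\right) = \left(\frac{1}{28} + 4 i \sqrt{2}\right) \left(-3\right) = - \frac{3}{28} - 12 i \sqrt{2}$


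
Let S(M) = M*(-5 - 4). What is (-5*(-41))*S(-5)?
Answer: 9225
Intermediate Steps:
S(M) = -9*M (S(M) = M*(-9) = -9*M)
(-5*(-41))*S(-5) = (-5*(-41))*(-9*(-5)) = 205*45 = 9225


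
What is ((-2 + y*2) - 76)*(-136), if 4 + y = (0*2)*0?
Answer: 11696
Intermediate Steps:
y = -4 (y = -4 + (0*2)*0 = -4 + 0*0 = -4 + 0 = -4)
((-2 + y*2) - 76)*(-136) = ((-2 - 4*2) - 76)*(-136) = ((-2 - 8) - 76)*(-136) = (-10 - 76)*(-136) = -86*(-136) = 11696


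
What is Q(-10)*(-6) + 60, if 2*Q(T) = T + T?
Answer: 120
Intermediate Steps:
Q(T) = T (Q(T) = (T + T)/2 = (2*T)/2 = T)
Q(-10)*(-6) + 60 = -10*(-6) + 60 = 60 + 60 = 120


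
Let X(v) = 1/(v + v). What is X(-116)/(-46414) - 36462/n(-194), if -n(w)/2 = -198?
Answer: -32718713815/355345584 ≈ -92.076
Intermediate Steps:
X(v) = 1/(2*v)
n(w) = 396 (n(w) = -2*(-198) = 396)
X(-116)/(-46414) - 36462/n(-194) = ((½)/(-116))/(-46414) - 36462/396 = ((½)*(-1/116))*(-1/46414) - 36462*1/396 = -1/232*(-1/46414) - 6077/66 = 1/10768048 - 6077/66 = -32718713815/355345584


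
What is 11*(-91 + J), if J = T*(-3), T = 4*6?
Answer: -1793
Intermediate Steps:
T = 24
J = -72 (J = 24*(-3) = -72)
11*(-91 + J) = 11*(-91 - 72) = 11*(-163) = -1793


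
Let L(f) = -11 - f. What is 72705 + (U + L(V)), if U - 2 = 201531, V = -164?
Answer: 274391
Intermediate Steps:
U = 201533 (U = 2 + 201531 = 201533)
72705 + (U + L(V)) = 72705 + (201533 + (-11 - 1*(-164))) = 72705 + (201533 + (-11 + 164)) = 72705 + (201533 + 153) = 72705 + 201686 = 274391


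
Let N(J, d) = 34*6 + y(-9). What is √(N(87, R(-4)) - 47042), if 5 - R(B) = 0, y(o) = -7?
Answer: 3*I*√5205 ≈ 216.44*I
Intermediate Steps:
R(B) = 5 (R(B) = 5 - 1*0 = 5 + 0 = 5)
N(J, d) = 197 (N(J, d) = 34*6 - 7 = 204 - 7 = 197)
√(N(87, R(-4)) - 47042) = √(197 - 47042) = √(-46845) = 3*I*√5205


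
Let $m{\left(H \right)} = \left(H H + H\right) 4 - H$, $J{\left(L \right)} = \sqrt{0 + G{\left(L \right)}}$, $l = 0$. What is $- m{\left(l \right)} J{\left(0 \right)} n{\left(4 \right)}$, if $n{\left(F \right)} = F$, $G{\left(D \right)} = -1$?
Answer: $0$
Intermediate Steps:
$J{\left(L \right)} = i$ ($J{\left(L \right)} = \sqrt{0 - 1} = \sqrt{-1} = i$)
$m{\left(H \right)} = 3 H + 4 H^{2}$ ($m{\left(H \right)} = \left(H^{2} + H\right) 4 - H = \left(H + H^{2}\right) 4 - H = \left(4 H + 4 H^{2}\right) - H = 3 H + 4 H^{2}$)
$- m{\left(l \right)} J{\left(0 \right)} n{\left(4 \right)} = - 0 \left(3 + 4 \cdot 0\right) i 4 = - 0 \left(3 + 0\right) 4 i = - 0 \cdot 3 \cdot 4 i = \left(-1\right) 0 \cdot 4 i = 0 \cdot 4 i = 0$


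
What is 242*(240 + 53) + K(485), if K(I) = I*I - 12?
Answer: 306119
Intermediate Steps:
K(I) = -12 + I² (K(I) = I² - 12 = -12 + I²)
242*(240 + 53) + K(485) = 242*(240 + 53) + (-12 + 485²) = 242*293 + (-12 + 235225) = 70906 + 235213 = 306119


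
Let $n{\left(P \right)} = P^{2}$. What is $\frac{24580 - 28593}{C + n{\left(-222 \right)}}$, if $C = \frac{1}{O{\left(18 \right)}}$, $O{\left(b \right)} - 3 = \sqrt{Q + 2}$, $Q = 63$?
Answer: $- \frac{11075482713}{136018813031} + \frac{4013 \sqrt{65}}{136018813031} \approx -0.081426$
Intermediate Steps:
$O{\left(b \right)} = 3 + \sqrt{65}$ ($O{\left(b \right)} = 3 + \sqrt{63 + 2} = 3 + \sqrt{65}$)
$C = \frac{1}{3 + \sqrt{65}} \approx 0.090397$
$\frac{24580 - 28593}{C + n{\left(-222 \right)}} = \frac{24580 - 28593}{\left(- \frac{3}{56} + \frac{\sqrt{65}}{56}\right) + \left(-222\right)^{2}} = - \frac{4013}{\left(- \frac{3}{56} + \frac{\sqrt{65}}{56}\right) + 49284} = - \frac{4013}{\frac{2759901}{56} + \frac{\sqrt{65}}{56}}$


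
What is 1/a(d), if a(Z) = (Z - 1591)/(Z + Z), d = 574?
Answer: -1148/1017 ≈ -1.1288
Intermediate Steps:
a(Z) = (-1591 + Z)/(2*Z) (a(Z) = (-1591 + Z)/((2*Z)) = (-1591 + Z)*(1/(2*Z)) = (-1591 + Z)/(2*Z))
1/a(d) = 1/((1/2)*(-1591 + 574)/574) = 1/((1/2)*(1/574)*(-1017)) = 1/(-1017/1148) = -1148/1017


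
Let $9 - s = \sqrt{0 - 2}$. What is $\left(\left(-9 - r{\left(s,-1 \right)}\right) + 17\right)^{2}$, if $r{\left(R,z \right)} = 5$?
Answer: $9$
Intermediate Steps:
$s = 9 - i \sqrt{2}$ ($s = 9 - \sqrt{0 - 2} = 9 - \sqrt{-2} = 9 - i \sqrt{2} \approx 9.0 - 1.4142 i$)
$\left(\left(-9 - r{\left(s,-1 \right)}\right) + 17\right)^{2} = \left(\left(-9 - 5\right) + 17\right)^{2} = \left(-14 + 17\right)^{2} = 3^{2} = 9$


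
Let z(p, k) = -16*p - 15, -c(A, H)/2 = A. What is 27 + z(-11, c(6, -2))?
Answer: 188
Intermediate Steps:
c(A, H) = -2*A
z(p, k) = -15 - 16*p
27 + z(-11, c(6, -2)) = 27 + (-15 - 16*(-11)) = 27 + (-15 + 176) = 27 + 161 = 188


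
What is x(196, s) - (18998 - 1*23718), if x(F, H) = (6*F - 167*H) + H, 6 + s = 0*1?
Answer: 6892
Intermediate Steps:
s = -6 (s = -6 + 0*1 = -6 + 0 = -6)
x(F, H) = -166*H + 6*F (x(F, H) = (-167*H + 6*F) + H = -166*H + 6*F)
x(196, s) - (18998 - 1*23718) = (-166*(-6) + 6*196) - (18998 - 1*23718) = (996 + 1176) - (18998 - 23718) = 2172 - 1*(-4720) = 2172 + 4720 = 6892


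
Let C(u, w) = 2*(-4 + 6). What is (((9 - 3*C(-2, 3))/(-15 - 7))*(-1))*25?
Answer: -75/22 ≈ -3.4091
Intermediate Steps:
C(u, w) = 4 (C(u, w) = 2*2 = 4)
(((9 - 3*C(-2, 3))/(-15 - 7))*(-1))*25 = (((9 - 3*4)/(-15 - 7))*(-1))*25 = (((9 - 12)/(-22))*(-1))*25 = (-3*(-1/22)*(-1))*25 = ((3/22)*(-1))*25 = -3/22*25 = -75/22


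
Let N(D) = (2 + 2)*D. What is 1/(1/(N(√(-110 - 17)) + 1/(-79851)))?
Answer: -1/79851 + 4*I*√127 ≈ -1.2523e-5 + 45.078*I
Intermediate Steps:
N(D) = 4*D
1/(1/(N(√(-110 - 17)) + 1/(-79851))) = 1/(1/(4*√(-110 - 17) + 1/(-79851))) = 1/(1/(4*√(-127) - 1/79851)) = 1/(1/(4*(I*√127) - 1/79851)) = 1/(1/(4*I*√127 - 1/79851)) = 1/(1/(-1/79851 + 4*I*√127)) = -1/79851 + 4*I*√127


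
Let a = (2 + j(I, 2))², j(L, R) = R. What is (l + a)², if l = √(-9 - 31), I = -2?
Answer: 216 + 64*I*√10 ≈ 216.0 + 202.39*I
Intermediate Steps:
l = 2*I*√10 (l = √(-40) = 2*I*√10 ≈ 6.3246*I)
a = 16 (a = (2 + 2)² = 4² = 16)
(l + a)² = (2*I*√10 + 16)² = (16 + 2*I*√10)²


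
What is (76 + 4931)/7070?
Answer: 5007/7070 ≈ 0.70820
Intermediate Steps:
(76 + 4931)/7070 = 5007*(1/7070) = 5007/7070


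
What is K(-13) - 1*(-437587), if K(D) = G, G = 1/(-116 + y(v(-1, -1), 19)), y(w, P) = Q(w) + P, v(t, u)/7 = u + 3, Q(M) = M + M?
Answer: 30193502/69 ≈ 4.3759e+5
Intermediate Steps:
Q(M) = 2*M
v(t, u) = 21 + 7*u (v(t, u) = 7*(u + 3) = 7*(3 + u) = 21 + 7*u)
y(w, P) = P + 2*w (y(w, P) = 2*w + P = P + 2*w)
G = -1/69 (G = 1/(-116 + (19 + 2*(21 + 7*(-1)))) = 1/(-116 + (19 + 2*(21 - 7))) = 1/(-116 + (19 + 2*14)) = 1/(-116 + (19 + 28)) = 1/(-116 + 47) = 1/(-69) = -1/69 ≈ -0.014493)
K(D) = -1/69
K(-13) - 1*(-437587) = -1/69 - 1*(-437587) = -1/69 + 437587 = 30193502/69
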